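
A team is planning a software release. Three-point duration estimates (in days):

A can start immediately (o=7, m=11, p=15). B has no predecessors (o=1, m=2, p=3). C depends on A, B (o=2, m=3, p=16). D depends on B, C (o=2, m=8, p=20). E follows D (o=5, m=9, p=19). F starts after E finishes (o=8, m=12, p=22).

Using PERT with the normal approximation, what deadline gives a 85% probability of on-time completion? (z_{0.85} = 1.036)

te_A = (7 + 4·11 + 15)/6 = 66/6 = 11; σ²_A = ((15−7)/6)² = 1.778
te_B = (1 + 4·2 + 3)/6 = 12/6 = 2; σ²_B = ((3−1)/6)² = 0.111
te_C = (2 + 4·3 + 16)/6 = 30/6 = 5; σ²_C = ((16−2)/6)² = 5.444
te_D = (2 + 4·8 + 20)/6 = 54/6 = 9; σ²_D = ((20−2)/6)² = 9.000
te_E = (5 + 4·9 + 19)/6 = 60/6 = 10; σ²_E = ((19−5)/6)² = 5.444
te_F = (8 + 4·12 + 22)/6 = 78/6 = 13; σ²_F = ((22−8)/6)² = 5.444

Forward pass:
ES_A = 0; EF_A = 11
ES_B = 0; EF_B = 2
ES_C = max(EF_A=11, EF_B=2) = 11; EF_C = 11+5 = 16
ES_D = max(EF_B=2, EF_C=16) = 16; EF_D = 16+9 = 25
ES_E = 25; EF_E = 25+10 = 35
ES_F = 35; EF_F = 35+13 = 48
Expected project duration μ = 48 days. Critical path: A → C → D → E → F.

Variance along critical path = 1.778 + 5.444 + 9.000 + 5.444 + 5.444 = 27.111; σ = 5.207 days.
D = μ + z·σ = 48 + 1.036·5.207 = 53.4 days

53.4 days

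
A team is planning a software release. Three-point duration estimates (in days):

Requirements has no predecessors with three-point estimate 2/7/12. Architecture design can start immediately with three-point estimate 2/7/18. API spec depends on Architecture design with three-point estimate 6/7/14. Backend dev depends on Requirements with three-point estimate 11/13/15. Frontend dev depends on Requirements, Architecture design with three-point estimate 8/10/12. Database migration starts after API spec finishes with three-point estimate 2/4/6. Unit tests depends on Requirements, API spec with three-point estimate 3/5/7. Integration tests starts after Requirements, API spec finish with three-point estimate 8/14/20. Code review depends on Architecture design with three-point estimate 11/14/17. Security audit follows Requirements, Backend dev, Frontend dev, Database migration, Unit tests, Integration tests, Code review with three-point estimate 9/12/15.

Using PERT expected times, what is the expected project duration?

te_Requirements = (2 + 4·7 + 12)/6 = 42/6 = 7
te_Architecture design = (2 + 4·7 + 18)/6 = 48/6 = 8
te_API spec = (6 + 4·7 + 14)/6 = 48/6 = 8
te_Backend dev = (11 + 4·13 + 15)/6 = 78/6 = 13
te_Frontend dev = (8 + 4·10 + 12)/6 = 60/6 = 10
te_Database migration = (2 + 4·4 + 6)/6 = 24/6 = 4
te_Unit tests = (3 + 4·5 + 7)/6 = 30/6 = 5
te_Integration tests = (8 + 4·14 + 20)/6 = 84/6 = 14
te_Code review = (11 + 4·14 + 17)/6 = 84/6 = 14
te_Security audit = (9 + 4·12 + 15)/6 = 72/6 = 12

Forward pass:
ES_Requirements = 0; EF_Requirements = 7
ES_Architecture design = 0; EF_Architecture design = 8
ES_API spec = 8; EF_API spec = 8+8 = 16
ES_Backend dev = 7; EF_Backend dev = 7+13 = 20
ES_Frontend dev = max(EF_Requirements=7, EF_Architecture design=8) = 8; EF_Frontend dev = 8+10 = 18
ES_Database migration = 16; EF_Database migration = 16+4 = 20
ES_Unit tests = max(EF_Requirements=7, EF_API spec=16) = 16; EF_Unit tests = 16+5 = 21
ES_Integration tests = max(EF_Requirements=7, EF_API spec=16) = 16; EF_Integration tests = 16+14 = 30
ES_Code review = 8; EF_Code review = 8+14 = 22
ES_Security audit = max(EF_Requirements=7, EF_Backend dev=20, EF_Frontend dev=18, EF_Database migration=20, EF_Unit tests=21, EF_Integration tests=30, EF_Code review=22) = 30; EF_Security audit = 30+12 = 42
Expected project duration μ = 42 days. Critical path: Architecture design → API spec → Integration tests → Security audit.

42 days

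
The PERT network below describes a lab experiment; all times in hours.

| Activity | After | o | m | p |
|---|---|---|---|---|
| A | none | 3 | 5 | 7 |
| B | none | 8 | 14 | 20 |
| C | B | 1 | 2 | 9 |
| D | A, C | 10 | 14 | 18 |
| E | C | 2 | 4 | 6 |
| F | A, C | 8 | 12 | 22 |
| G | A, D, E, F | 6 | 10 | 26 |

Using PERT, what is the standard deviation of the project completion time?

te_A = (3 + 4·5 + 7)/6 = 30/6 = 5; σ²_A = ((7−3)/6)² = 0.444
te_B = (8 + 4·14 + 20)/6 = 84/6 = 14; σ²_B = ((20−8)/6)² = 4.000
te_C = (1 + 4·2 + 9)/6 = 18/6 = 3; σ²_C = ((9−1)/6)² = 1.778
te_D = (10 + 4·14 + 18)/6 = 84/6 = 14; σ²_D = ((18−10)/6)² = 1.778
te_E = (2 + 4·4 + 6)/6 = 24/6 = 4; σ²_E = ((6−2)/6)² = 0.444
te_F = (8 + 4·12 + 22)/6 = 78/6 = 13; σ²_F = ((22−8)/6)² = 5.444
te_G = (6 + 4·10 + 26)/6 = 72/6 = 12; σ²_G = ((26−6)/6)² = 11.111

Forward pass:
ES_A = 0; EF_A = 5
ES_B = 0; EF_B = 14
ES_C = 14; EF_C = 14+3 = 17
ES_D = max(EF_A=5, EF_C=17) = 17; EF_D = 17+14 = 31
ES_E = 17; EF_E = 17+4 = 21
ES_F = max(EF_A=5, EF_C=17) = 17; EF_F = 17+13 = 30
ES_G = max(EF_A=5, EF_D=31, EF_E=21, EF_F=30) = 31; EF_G = 31+12 = 43
Expected project duration μ = 43 hours. Critical path: B → C → D → G.

Variance along critical path = 4.000 + 1.778 + 1.778 + 11.111 = 18.667
σ = √18.667 = 4.320 hours

4.32 hours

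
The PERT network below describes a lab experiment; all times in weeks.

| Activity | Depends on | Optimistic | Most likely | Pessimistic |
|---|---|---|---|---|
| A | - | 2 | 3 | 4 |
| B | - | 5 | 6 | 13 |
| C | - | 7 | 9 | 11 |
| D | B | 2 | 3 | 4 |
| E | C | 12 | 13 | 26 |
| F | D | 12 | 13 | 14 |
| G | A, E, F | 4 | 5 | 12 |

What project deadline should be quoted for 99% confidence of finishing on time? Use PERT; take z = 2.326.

36.4 weeks

te_A = (2 + 4·3 + 4)/6 = 18/6 = 3; σ²_A = ((4−2)/6)² = 0.111
te_B = (5 + 4·6 + 13)/6 = 42/6 = 7; σ²_B = ((13−5)/6)² = 1.778
te_C = (7 + 4·9 + 11)/6 = 54/6 = 9; σ²_C = ((11−7)/6)² = 0.444
te_D = (2 + 4·3 + 4)/6 = 18/6 = 3; σ²_D = ((4−2)/6)² = 0.111
te_E = (12 + 4·13 + 26)/6 = 90/6 = 15; σ²_E = ((26−12)/6)² = 5.444
te_F = (12 + 4·13 + 14)/6 = 78/6 = 13; σ²_F = ((14−12)/6)² = 0.111
te_G = (4 + 4·5 + 12)/6 = 36/6 = 6; σ²_G = ((12−4)/6)² = 1.778

Forward pass:
ES_A = 0; EF_A = 3
ES_B = 0; EF_B = 7
ES_C = 0; EF_C = 9
ES_D = 7; EF_D = 7+3 = 10
ES_E = 9; EF_E = 9+15 = 24
ES_F = 10; EF_F = 10+13 = 23
ES_G = max(EF_A=3, EF_E=24, EF_F=23) = 24; EF_G = 24+6 = 30
Expected project duration μ = 30 weeks. Critical path: C → E → G.

Variance along critical path = 0.444 + 5.444 + 1.778 = 7.667; σ = 2.769 weeks.
D = μ + z·σ = 30 + 2.326·2.769 = 36.4 weeks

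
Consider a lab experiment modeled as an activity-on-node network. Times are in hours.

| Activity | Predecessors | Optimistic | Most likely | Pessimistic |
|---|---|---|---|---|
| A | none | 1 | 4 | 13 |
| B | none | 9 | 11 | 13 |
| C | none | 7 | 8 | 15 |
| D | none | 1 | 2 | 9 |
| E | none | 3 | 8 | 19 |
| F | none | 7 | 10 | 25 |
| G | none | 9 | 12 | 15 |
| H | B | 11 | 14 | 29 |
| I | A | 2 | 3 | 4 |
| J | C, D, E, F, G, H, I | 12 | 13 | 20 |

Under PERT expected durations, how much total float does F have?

15 hours

te_A = (1 + 4·4 + 13)/6 = 30/6 = 5
te_B = (9 + 4·11 + 13)/6 = 66/6 = 11
te_C = (7 + 4·8 + 15)/6 = 54/6 = 9
te_D = (1 + 4·2 + 9)/6 = 18/6 = 3
te_E = (3 + 4·8 + 19)/6 = 54/6 = 9
te_F = (7 + 4·10 + 25)/6 = 72/6 = 12
te_G = (9 + 4·12 + 15)/6 = 72/6 = 12
te_H = (11 + 4·14 + 29)/6 = 96/6 = 16
te_I = (2 + 4·3 + 4)/6 = 18/6 = 3
te_J = (12 + 4·13 + 20)/6 = 84/6 = 14

Forward pass:
ES_A = 0; EF_A = 5
ES_B = 0; EF_B = 11
ES_C = 0; EF_C = 9
ES_D = 0; EF_D = 3
ES_E = 0; EF_E = 9
ES_F = 0; EF_F = 12
ES_G = 0; EF_G = 12
ES_H = 11; EF_H = 11+16 = 27
ES_I = 5; EF_I = 5+3 = 8
ES_J = max(EF_C=9, EF_D=3, EF_E=9, EF_F=12, EF_G=12, EF_H=27, EF_I=8) = 27; EF_J = 27+14 = 41
Expected project duration μ = 41 hours. Critical path: B → H → J.

Backward pass:
LF_J = 41; LS_J = 41−14 = 27
LF_I = LS_J = 27; LS_I = 27−3 = 24
LF_H = LS_J = 27; LS_H = 27−16 = 11
LF_G = LS_J = 27; LS_G = 27−12 = 15
LF_F = LS_J = 27; LS_F = 27−12 = 15
LF_E = LS_J = 27; LS_E = 27−9 = 18
LF_D = LS_J = 27; LS_D = 27−3 = 24
LF_C = LS_J = 27; LS_C = 27−9 = 18
LF_B = LS_H = 11; LS_B = 11−11 = 0
LF_A = LS_I = 24; LS_A = 24−5 = 19
Slack_F = LS_F − ES_F = 15 − 0 = 15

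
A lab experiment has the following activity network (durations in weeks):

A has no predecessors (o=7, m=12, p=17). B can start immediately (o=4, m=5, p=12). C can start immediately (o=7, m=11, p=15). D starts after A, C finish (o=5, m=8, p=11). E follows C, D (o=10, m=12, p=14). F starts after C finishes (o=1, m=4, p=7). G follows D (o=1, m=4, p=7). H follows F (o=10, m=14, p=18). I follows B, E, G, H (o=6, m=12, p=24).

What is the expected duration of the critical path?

45 weeks

te_A = (7 + 4·12 + 17)/6 = 72/6 = 12
te_B = (4 + 4·5 + 12)/6 = 36/6 = 6
te_C = (7 + 4·11 + 15)/6 = 66/6 = 11
te_D = (5 + 4·8 + 11)/6 = 48/6 = 8
te_E = (10 + 4·12 + 14)/6 = 72/6 = 12
te_F = (1 + 4·4 + 7)/6 = 24/6 = 4
te_G = (1 + 4·4 + 7)/6 = 24/6 = 4
te_H = (10 + 4·14 + 18)/6 = 84/6 = 14
te_I = (6 + 4·12 + 24)/6 = 78/6 = 13

Forward pass:
ES_A = 0; EF_A = 12
ES_B = 0; EF_B = 6
ES_C = 0; EF_C = 11
ES_D = max(EF_A=12, EF_C=11) = 12; EF_D = 12+8 = 20
ES_E = max(EF_C=11, EF_D=20) = 20; EF_E = 20+12 = 32
ES_F = 11; EF_F = 11+4 = 15
ES_G = 20; EF_G = 20+4 = 24
ES_H = 15; EF_H = 15+14 = 29
ES_I = max(EF_B=6, EF_E=32, EF_G=24, EF_H=29) = 32; EF_I = 32+13 = 45
Expected project duration μ = 45 weeks. Critical path: A → D → E → I.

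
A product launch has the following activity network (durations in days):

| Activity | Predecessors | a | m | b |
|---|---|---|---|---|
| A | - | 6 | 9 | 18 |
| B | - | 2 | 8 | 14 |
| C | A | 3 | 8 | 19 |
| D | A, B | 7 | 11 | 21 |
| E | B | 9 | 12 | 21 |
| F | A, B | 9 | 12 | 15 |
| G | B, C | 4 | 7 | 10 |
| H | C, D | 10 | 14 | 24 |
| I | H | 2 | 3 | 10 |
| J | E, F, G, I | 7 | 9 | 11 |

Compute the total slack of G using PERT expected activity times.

15 days

te_A = (6 + 4·9 + 18)/6 = 60/6 = 10
te_B = (2 + 4·8 + 14)/6 = 48/6 = 8
te_C = (3 + 4·8 + 19)/6 = 54/6 = 9
te_D = (7 + 4·11 + 21)/6 = 72/6 = 12
te_E = (9 + 4·12 + 21)/6 = 78/6 = 13
te_F = (9 + 4·12 + 15)/6 = 72/6 = 12
te_G = (4 + 4·7 + 10)/6 = 42/6 = 7
te_H = (10 + 4·14 + 24)/6 = 90/6 = 15
te_I = (2 + 4·3 + 10)/6 = 24/6 = 4
te_J = (7 + 4·9 + 11)/6 = 54/6 = 9

Forward pass:
ES_A = 0; EF_A = 10
ES_B = 0; EF_B = 8
ES_C = 10; EF_C = 10+9 = 19
ES_D = max(EF_A=10, EF_B=8) = 10; EF_D = 10+12 = 22
ES_E = 8; EF_E = 8+13 = 21
ES_F = max(EF_A=10, EF_B=8) = 10; EF_F = 10+12 = 22
ES_G = max(EF_B=8, EF_C=19) = 19; EF_G = 19+7 = 26
ES_H = max(EF_C=19, EF_D=22) = 22; EF_H = 22+15 = 37
ES_I = 37; EF_I = 37+4 = 41
ES_J = max(EF_E=21, EF_F=22, EF_G=26, EF_I=41) = 41; EF_J = 41+9 = 50
Expected project duration μ = 50 days. Critical path: A → D → H → I → J.

Backward pass:
LF_J = 50; LS_J = 50−9 = 41
LF_I = LS_J = 41; LS_I = 41−4 = 37
LF_H = LS_I = 37; LS_H = 37−15 = 22
LF_G = LS_J = 41; LS_G = 41−7 = 34
LF_F = LS_J = 41; LS_F = 41−12 = 29
LF_E = LS_J = 41; LS_E = 41−13 = 28
LF_D = LS_H = 22; LS_D = 22−12 = 10
LF_C = min(LS_G=34, LS_H=22) = 22; LS_C = 22−9 = 13
LF_B = min(LS_D=10, LS_E=28, LS_F=29, LS_G=34) = 10; LS_B = 10−8 = 2
LF_A = min(LS_C=13, LS_D=10, LS_F=29) = 10; LS_A = 10−10 = 0
Slack_G = LS_G − ES_G = 34 − 19 = 15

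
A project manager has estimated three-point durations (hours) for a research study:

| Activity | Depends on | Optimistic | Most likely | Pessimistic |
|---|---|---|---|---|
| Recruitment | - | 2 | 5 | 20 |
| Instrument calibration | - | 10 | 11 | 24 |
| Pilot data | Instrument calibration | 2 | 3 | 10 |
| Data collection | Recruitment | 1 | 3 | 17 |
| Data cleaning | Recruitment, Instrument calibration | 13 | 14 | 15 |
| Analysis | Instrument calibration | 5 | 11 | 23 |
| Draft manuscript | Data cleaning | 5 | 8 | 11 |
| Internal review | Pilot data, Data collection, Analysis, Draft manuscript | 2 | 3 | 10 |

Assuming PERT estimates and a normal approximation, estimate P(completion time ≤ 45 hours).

te_Recruitment = (2 + 4·5 + 20)/6 = 42/6 = 7; σ²_Recruitment = ((20−2)/6)² = 9.000
te_Instrument calibration = (10 + 4·11 + 24)/6 = 78/6 = 13; σ²_Instrument calibration = ((24−10)/6)² = 5.444
te_Pilot data = (2 + 4·3 + 10)/6 = 24/6 = 4; σ²_Pilot data = ((10−2)/6)² = 1.778
te_Data collection = (1 + 4·3 + 17)/6 = 30/6 = 5; σ²_Data collection = ((17−1)/6)² = 7.111
te_Data cleaning = (13 + 4·14 + 15)/6 = 84/6 = 14; σ²_Data cleaning = ((15−13)/6)² = 0.111
te_Analysis = (5 + 4·11 + 23)/6 = 72/6 = 12; σ²_Analysis = ((23−5)/6)² = 9.000
te_Draft manuscript = (5 + 4·8 + 11)/6 = 48/6 = 8; σ²_Draft manuscript = ((11−5)/6)² = 1.000
te_Internal review = (2 + 4·3 + 10)/6 = 24/6 = 4; σ²_Internal review = ((10−2)/6)² = 1.778

Forward pass:
ES_Recruitment = 0; EF_Recruitment = 7
ES_Instrument calibration = 0; EF_Instrument calibration = 13
ES_Pilot data = 13; EF_Pilot data = 13+4 = 17
ES_Data collection = 7; EF_Data collection = 7+5 = 12
ES_Data cleaning = max(EF_Recruitment=7, EF_Instrument calibration=13) = 13; EF_Data cleaning = 13+14 = 27
ES_Analysis = 13; EF_Analysis = 13+12 = 25
ES_Draft manuscript = 27; EF_Draft manuscript = 27+8 = 35
ES_Internal review = max(EF_Pilot data=17, EF_Data collection=12, EF_Analysis=25, EF_Draft manuscript=35) = 35; EF_Internal review = 35+4 = 39
Expected project duration μ = 39 hours. Critical path: Instrument calibration → Data cleaning → Draft manuscript → Internal review.

Variance along critical path = 5.444 + 0.111 + 1.000 + 1.778 = 8.333; σ = √8.333 = 2.887 hours.
Z = (45 − 39) / 2.887 = 2.078
P(T ≤ 45) = Φ(2.078) ≈ 0.981

0.981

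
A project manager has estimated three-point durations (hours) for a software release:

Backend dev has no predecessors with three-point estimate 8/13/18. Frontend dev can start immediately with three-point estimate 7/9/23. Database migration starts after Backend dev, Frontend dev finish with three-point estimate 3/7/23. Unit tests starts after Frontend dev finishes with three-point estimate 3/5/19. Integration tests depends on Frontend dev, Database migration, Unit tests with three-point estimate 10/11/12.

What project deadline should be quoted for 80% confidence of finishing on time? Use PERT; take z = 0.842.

te_Backend dev = (8 + 4·13 + 18)/6 = 78/6 = 13; σ²_Backend dev = ((18−8)/6)² = 2.778
te_Frontend dev = (7 + 4·9 + 23)/6 = 66/6 = 11; σ²_Frontend dev = ((23−7)/6)² = 7.111
te_Database migration = (3 + 4·7 + 23)/6 = 54/6 = 9; σ²_Database migration = ((23−3)/6)² = 11.111
te_Unit tests = (3 + 4·5 + 19)/6 = 42/6 = 7; σ²_Unit tests = ((19−3)/6)² = 7.111
te_Integration tests = (10 + 4·11 + 12)/6 = 66/6 = 11; σ²_Integration tests = ((12−10)/6)² = 0.111

Forward pass:
ES_Backend dev = 0; EF_Backend dev = 13
ES_Frontend dev = 0; EF_Frontend dev = 11
ES_Database migration = max(EF_Backend dev=13, EF_Frontend dev=11) = 13; EF_Database migration = 13+9 = 22
ES_Unit tests = 11; EF_Unit tests = 11+7 = 18
ES_Integration tests = max(EF_Frontend dev=11, EF_Database migration=22, EF_Unit tests=18) = 22; EF_Integration tests = 22+11 = 33
Expected project duration μ = 33 hours. Critical path: Backend dev → Database migration → Integration tests.

Variance along critical path = 2.778 + 11.111 + 0.111 = 14.000; σ = 3.742 hours.
D = μ + z·σ = 33 + 0.842·3.742 = 36.2 hours

36.2 hours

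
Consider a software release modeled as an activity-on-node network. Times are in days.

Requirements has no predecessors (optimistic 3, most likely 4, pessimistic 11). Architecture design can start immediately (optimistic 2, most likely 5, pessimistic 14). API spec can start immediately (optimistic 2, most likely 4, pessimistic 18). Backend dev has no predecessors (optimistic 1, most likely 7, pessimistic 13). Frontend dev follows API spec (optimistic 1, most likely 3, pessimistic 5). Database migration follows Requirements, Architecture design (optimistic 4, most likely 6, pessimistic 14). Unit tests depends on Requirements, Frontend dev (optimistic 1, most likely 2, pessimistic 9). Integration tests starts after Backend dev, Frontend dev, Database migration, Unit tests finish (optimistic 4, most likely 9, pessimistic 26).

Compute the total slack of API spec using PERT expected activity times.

te_Requirements = (3 + 4·4 + 11)/6 = 30/6 = 5
te_Architecture design = (2 + 4·5 + 14)/6 = 36/6 = 6
te_API spec = (2 + 4·4 + 18)/6 = 36/6 = 6
te_Backend dev = (1 + 4·7 + 13)/6 = 42/6 = 7
te_Frontend dev = (1 + 4·3 + 5)/6 = 18/6 = 3
te_Database migration = (4 + 4·6 + 14)/6 = 42/6 = 7
te_Unit tests = (1 + 4·2 + 9)/6 = 18/6 = 3
te_Integration tests = (4 + 4·9 + 26)/6 = 66/6 = 11

Forward pass:
ES_Requirements = 0; EF_Requirements = 5
ES_Architecture design = 0; EF_Architecture design = 6
ES_API spec = 0; EF_API spec = 6
ES_Backend dev = 0; EF_Backend dev = 7
ES_Frontend dev = 6; EF_Frontend dev = 6+3 = 9
ES_Database migration = max(EF_Requirements=5, EF_Architecture design=6) = 6; EF_Database migration = 6+7 = 13
ES_Unit tests = max(EF_Requirements=5, EF_Frontend dev=9) = 9; EF_Unit tests = 9+3 = 12
ES_Integration tests = max(EF_Backend dev=7, EF_Frontend dev=9, EF_Database migration=13, EF_Unit tests=12) = 13; EF_Integration tests = 13+11 = 24
Expected project duration μ = 24 days. Critical path: Architecture design → Database migration → Integration tests.

Backward pass:
LF_Integration tests = 24; LS_Integration tests = 24−11 = 13
LF_Unit tests = LS_Integration tests = 13; LS_Unit tests = 13−3 = 10
LF_Database migration = LS_Integration tests = 13; LS_Database migration = 13−7 = 6
LF_Frontend dev = min(LS_Unit tests=10, LS_Integration tests=13) = 10; LS_Frontend dev = 10−3 = 7
LF_Backend dev = LS_Integration tests = 13; LS_Backend dev = 13−7 = 6
LF_API spec = LS_Frontend dev = 7; LS_API spec = 7−6 = 1
LF_Architecture design = LS_Database migration = 6; LS_Architecture design = 6−6 = 0
LF_Requirements = min(LS_Database migration=6, LS_Unit tests=10) = 6; LS_Requirements = 6−5 = 1
Slack_API spec = LS_API spec − ES_API spec = 1 − 0 = 1

1 days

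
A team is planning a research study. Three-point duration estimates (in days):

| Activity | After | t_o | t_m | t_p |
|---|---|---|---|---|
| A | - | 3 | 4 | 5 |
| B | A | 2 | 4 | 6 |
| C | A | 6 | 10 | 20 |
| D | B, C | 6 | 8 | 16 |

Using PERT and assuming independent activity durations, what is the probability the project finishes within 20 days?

te_A = (3 + 4·4 + 5)/6 = 24/6 = 4; σ²_A = ((5−3)/6)² = 0.111
te_B = (2 + 4·4 + 6)/6 = 24/6 = 4; σ²_B = ((6−2)/6)² = 0.444
te_C = (6 + 4·10 + 20)/6 = 66/6 = 11; σ²_C = ((20−6)/6)² = 5.444
te_D = (6 + 4·8 + 16)/6 = 54/6 = 9; σ²_D = ((16−6)/6)² = 2.778

Forward pass:
ES_A = 0; EF_A = 4
ES_B = 4; EF_B = 4+4 = 8
ES_C = 4; EF_C = 4+11 = 15
ES_D = max(EF_B=8, EF_C=15) = 15; EF_D = 15+9 = 24
Expected project duration μ = 24 days. Critical path: A → C → D.

Variance along critical path = 0.111 + 5.444 + 2.778 = 8.333; σ = √8.333 = 2.887 days.
Z = (20 − 24) / 2.887 = -1.386
P(T ≤ 20) = Φ(-1.386) ≈ 0.083

0.083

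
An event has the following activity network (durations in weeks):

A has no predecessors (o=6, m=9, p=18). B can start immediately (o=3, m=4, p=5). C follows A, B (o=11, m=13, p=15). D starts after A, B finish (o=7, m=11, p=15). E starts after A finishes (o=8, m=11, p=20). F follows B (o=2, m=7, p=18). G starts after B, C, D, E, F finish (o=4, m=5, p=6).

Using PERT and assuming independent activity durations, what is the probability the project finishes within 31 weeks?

0.920

te_A = (6 + 4·9 + 18)/6 = 60/6 = 10; σ²_A = ((18−6)/6)² = 4.000
te_B = (3 + 4·4 + 5)/6 = 24/6 = 4; σ²_B = ((5−3)/6)² = 0.111
te_C = (11 + 4·13 + 15)/6 = 78/6 = 13; σ²_C = ((15−11)/6)² = 0.444
te_D = (7 + 4·11 + 15)/6 = 66/6 = 11; σ²_D = ((15−7)/6)² = 1.778
te_E = (8 + 4·11 + 20)/6 = 72/6 = 12; σ²_E = ((20−8)/6)² = 4.000
te_F = (2 + 4·7 + 18)/6 = 48/6 = 8; σ²_F = ((18−2)/6)² = 7.111
te_G = (4 + 4·5 + 6)/6 = 30/6 = 5; σ²_G = ((6−4)/6)² = 0.111

Forward pass:
ES_A = 0; EF_A = 10
ES_B = 0; EF_B = 4
ES_C = max(EF_A=10, EF_B=4) = 10; EF_C = 10+13 = 23
ES_D = max(EF_A=10, EF_B=4) = 10; EF_D = 10+11 = 21
ES_E = 10; EF_E = 10+12 = 22
ES_F = 4; EF_F = 4+8 = 12
ES_G = max(EF_B=4, EF_C=23, EF_D=21, EF_E=22, EF_F=12) = 23; EF_G = 23+5 = 28
Expected project duration μ = 28 weeks. Critical path: A → C → G.

Variance along critical path = 4.000 + 0.444 + 0.111 = 4.556; σ = √4.556 = 2.134 weeks.
Z = (31 − 28) / 2.134 = 1.406
P(T ≤ 31) = Φ(1.406) ≈ 0.920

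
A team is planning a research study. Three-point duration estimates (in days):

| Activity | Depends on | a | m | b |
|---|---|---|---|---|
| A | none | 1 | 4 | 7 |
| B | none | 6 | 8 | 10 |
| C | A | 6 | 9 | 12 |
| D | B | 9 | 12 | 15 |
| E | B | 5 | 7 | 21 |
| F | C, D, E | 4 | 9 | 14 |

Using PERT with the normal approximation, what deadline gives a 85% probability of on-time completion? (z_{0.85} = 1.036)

31.1 days

te_A = (1 + 4·4 + 7)/6 = 24/6 = 4; σ²_A = ((7−1)/6)² = 1.000
te_B = (6 + 4·8 + 10)/6 = 48/6 = 8; σ²_B = ((10−6)/6)² = 0.444
te_C = (6 + 4·9 + 12)/6 = 54/6 = 9; σ²_C = ((12−6)/6)² = 1.000
te_D = (9 + 4·12 + 15)/6 = 72/6 = 12; σ²_D = ((15−9)/6)² = 1.000
te_E = (5 + 4·7 + 21)/6 = 54/6 = 9; σ²_E = ((21−5)/6)² = 7.111
te_F = (4 + 4·9 + 14)/6 = 54/6 = 9; σ²_F = ((14−4)/6)² = 2.778

Forward pass:
ES_A = 0; EF_A = 4
ES_B = 0; EF_B = 8
ES_C = 4; EF_C = 4+9 = 13
ES_D = 8; EF_D = 8+12 = 20
ES_E = 8; EF_E = 8+9 = 17
ES_F = max(EF_C=13, EF_D=20, EF_E=17) = 20; EF_F = 20+9 = 29
Expected project duration μ = 29 days. Critical path: B → D → F.

Variance along critical path = 0.444 + 1.000 + 2.778 = 4.222; σ = 2.055 days.
D = μ + z·σ = 29 + 1.036·2.055 = 31.1 days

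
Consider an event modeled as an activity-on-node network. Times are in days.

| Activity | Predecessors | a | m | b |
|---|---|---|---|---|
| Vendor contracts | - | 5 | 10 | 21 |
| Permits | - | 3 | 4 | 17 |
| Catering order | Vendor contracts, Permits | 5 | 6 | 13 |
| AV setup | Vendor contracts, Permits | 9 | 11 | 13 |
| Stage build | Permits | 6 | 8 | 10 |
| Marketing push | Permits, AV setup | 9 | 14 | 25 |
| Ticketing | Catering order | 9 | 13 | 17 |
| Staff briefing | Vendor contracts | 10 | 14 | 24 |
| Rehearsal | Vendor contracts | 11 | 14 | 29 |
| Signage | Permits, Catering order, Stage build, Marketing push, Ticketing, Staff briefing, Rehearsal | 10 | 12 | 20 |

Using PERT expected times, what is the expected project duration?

50 days

te_Vendor contracts = (5 + 4·10 + 21)/6 = 66/6 = 11
te_Permits = (3 + 4·4 + 17)/6 = 36/6 = 6
te_Catering order = (5 + 4·6 + 13)/6 = 42/6 = 7
te_AV setup = (9 + 4·11 + 13)/6 = 66/6 = 11
te_Stage build = (6 + 4·8 + 10)/6 = 48/6 = 8
te_Marketing push = (9 + 4·14 + 25)/6 = 90/6 = 15
te_Ticketing = (9 + 4·13 + 17)/6 = 78/6 = 13
te_Staff briefing = (10 + 4·14 + 24)/6 = 90/6 = 15
te_Rehearsal = (11 + 4·14 + 29)/6 = 96/6 = 16
te_Signage = (10 + 4·12 + 20)/6 = 78/6 = 13

Forward pass:
ES_Vendor contracts = 0; EF_Vendor contracts = 11
ES_Permits = 0; EF_Permits = 6
ES_Catering order = max(EF_Vendor contracts=11, EF_Permits=6) = 11; EF_Catering order = 11+7 = 18
ES_AV setup = max(EF_Vendor contracts=11, EF_Permits=6) = 11; EF_AV setup = 11+11 = 22
ES_Stage build = 6; EF_Stage build = 6+8 = 14
ES_Marketing push = max(EF_Permits=6, EF_AV setup=22) = 22; EF_Marketing push = 22+15 = 37
ES_Ticketing = 18; EF_Ticketing = 18+13 = 31
ES_Staff briefing = 11; EF_Staff briefing = 11+15 = 26
ES_Rehearsal = 11; EF_Rehearsal = 11+16 = 27
ES_Signage = max(EF_Permits=6, EF_Catering order=18, EF_Stage build=14, EF_Marketing push=37, EF_Ticketing=31, EF_Staff briefing=26, EF_Rehearsal=27) = 37; EF_Signage = 37+13 = 50
Expected project duration μ = 50 days. Critical path: Vendor contracts → AV setup → Marketing push → Signage.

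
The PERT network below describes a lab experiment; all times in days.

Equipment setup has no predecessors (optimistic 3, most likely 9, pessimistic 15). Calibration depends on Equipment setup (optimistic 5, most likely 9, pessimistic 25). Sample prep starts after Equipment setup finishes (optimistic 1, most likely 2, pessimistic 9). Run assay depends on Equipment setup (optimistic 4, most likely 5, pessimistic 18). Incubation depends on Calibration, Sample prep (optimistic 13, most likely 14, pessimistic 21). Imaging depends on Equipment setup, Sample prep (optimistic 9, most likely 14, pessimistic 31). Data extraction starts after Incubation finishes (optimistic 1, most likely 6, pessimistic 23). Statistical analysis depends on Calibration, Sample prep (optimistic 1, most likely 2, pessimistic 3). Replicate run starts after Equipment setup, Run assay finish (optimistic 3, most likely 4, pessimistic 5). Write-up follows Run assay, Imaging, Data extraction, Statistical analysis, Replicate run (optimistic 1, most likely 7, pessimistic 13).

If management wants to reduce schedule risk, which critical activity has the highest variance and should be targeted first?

Data extraction

te_Equipment setup = (3 + 4·9 + 15)/6 = 54/6 = 9; σ²_Equipment setup = ((15−3)/6)² = 4.000
te_Calibration = (5 + 4·9 + 25)/6 = 66/6 = 11; σ²_Calibration = ((25−5)/6)² = 11.111
te_Sample prep = (1 + 4·2 + 9)/6 = 18/6 = 3; σ²_Sample prep = ((9−1)/6)² = 1.778
te_Run assay = (4 + 4·5 + 18)/6 = 42/6 = 7; σ²_Run assay = ((18−4)/6)² = 5.444
te_Incubation = (13 + 4·14 + 21)/6 = 90/6 = 15; σ²_Incubation = ((21−13)/6)² = 1.778
te_Imaging = (9 + 4·14 + 31)/6 = 96/6 = 16; σ²_Imaging = ((31−9)/6)² = 13.444
te_Data extraction = (1 + 4·6 + 23)/6 = 48/6 = 8; σ²_Data extraction = ((23−1)/6)² = 13.444
te_Statistical analysis = (1 + 4·2 + 3)/6 = 12/6 = 2; σ²_Statistical analysis = ((3−1)/6)² = 0.111
te_Replicate run = (3 + 4·4 + 5)/6 = 24/6 = 4; σ²_Replicate run = ((5−3)/6)² = 0.111
te_Write-up = (1 + 4·7 + 13)/6 = 42/6 = 7; σ²_Write-up = ((13−1)/6)² = 4.000

Forward pass:
ES_Equipment setup = 0; EF_Equipment setup = 9
ES_Calibration = 9; EF_Calibration = 9+11 = 20
ES_Sample prep = 9; EF_Sample prep = 9+3 = 12
ES_Run assay = 9; EF_Run assay = 9+7 = 16
ES_Incubation = max(EF_Calibration=20, EF_Sample prep=12) = 20; EF_Incubation = 20+15 = 35
ES_Imaging = max(EF_Equipment setup=9, EF_Sample prep=12) = 12; EF_Imaging = 12+16 = 28
ES_Data extraction = 35; EF_Data extraction = 35+8 = 43
ES_Statistical analysis = max(EF_Calibration=20, EF_Sample prep=12) = 20; EF_Statistical analysis = 20+2 = 22
ES_Replicate run = max(EF_Equipment setup=9, EF_Run assay=16) = 16; EF_Replicate run = 16+4 = 20
ES_Write-up = max(EF_Run assay=16, EF_Imaging=28, EF_Data extraction=43, EF_Statistical analysis=22, EF_Replicate run=20) = 43; EF_Write-up = 43+7 = 50
Expected project duration μ = 50 days. Critical path: Equipment setup → Calibration → Incubation → Data extraction → Write-up.

Variances on critical path: σ²_Equipment setup=4.000, σ²_Calibration=11.111, σ²_Incubation=1.778, σ²_Data extraction=13.444, σ²_Write-up=4.000.
Largest is σ²_Data extraction = 13.444.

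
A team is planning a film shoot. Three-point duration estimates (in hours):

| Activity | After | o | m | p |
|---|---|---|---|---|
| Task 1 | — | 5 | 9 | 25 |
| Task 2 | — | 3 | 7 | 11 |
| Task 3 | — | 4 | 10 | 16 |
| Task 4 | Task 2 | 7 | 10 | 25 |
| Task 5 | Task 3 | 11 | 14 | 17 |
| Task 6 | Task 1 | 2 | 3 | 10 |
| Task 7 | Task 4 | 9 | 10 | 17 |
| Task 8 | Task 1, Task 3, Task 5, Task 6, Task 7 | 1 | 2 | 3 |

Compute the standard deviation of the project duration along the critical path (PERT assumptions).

3.56 hours

te_Task 1 = (5 + 4·9 + 25)/6 = 66/6 = 11; σ²_Task 1 = ((25−5)/6)² = 11.111
te_Task 2 = (3 + 4·7 + 11)/6 = 42/6 = 7; σ²_Task 2 = ((11−3)/6)² = 1.778
te_Task 3 = (4 + 4·10 + 16)/6 = 60/6 = 10; σ²_Task 3 = ((16−4)/6)² = 4.000
te_Task 4 = (7 + 4·10 + 25)/6 = 72/6 = 12; σ²_Task 4 = ((25−7)/6)² = 9.000
te_Task 5 = (11 + 4·14 + 17)/6 = 84/6 = 14; σ²_Task 5 = ((17−11)/6)² = 1.000
te_Task 6 = (2 + 4·3 + 10)/6 = 24/6 = 4; σ²_Task 6 = ((10−2)/6)² = 1.778
te_Task 7 = (9 + 4·10 + 17)/6 = 66/6 = 11; σ²_Task 7 = ((17−9)/6)² = 1.778
te_Task 8 = (1 + 4·2 + 3)/6 = 12/6 = 2; σ²_Task 8 = ((3−1)/6)² = 0.111

Forward pass:
ES_Task 1 = 0; EF_Task 1 = 11
ES_Task 2 = 0; EF_Task 2 = 7
ES_Task 3 = 0; EF_Task 3 = 10
ES_Task 4 = 7; EF_Task 4 = 7+12 = 19
ES_Task 5 = 10; EF_Task 5 = 10+14 = 24
ES_Task 6 = 11; EF_Task 6 = 11+4 = 15
ES_Task 7 = 19; EF_Task 7 = 19+11 = 30
ES_Task 8 = max(EF_Task 1=11, EF_Task 3=10, EF_Task 5=24, EF_Task 6=15, EF_Task 7=30) = 30; EF_Task 8 = 30+2 = 32
Expected project duration μ = 32 hours. Critical path: Task 2 → Task 4 → Task 7 → Task 8.

Variance along critical path = 1.778 + 9.000 + 1.778 + 0.111 = 12.667
σ = √12.667 = 3.559 hours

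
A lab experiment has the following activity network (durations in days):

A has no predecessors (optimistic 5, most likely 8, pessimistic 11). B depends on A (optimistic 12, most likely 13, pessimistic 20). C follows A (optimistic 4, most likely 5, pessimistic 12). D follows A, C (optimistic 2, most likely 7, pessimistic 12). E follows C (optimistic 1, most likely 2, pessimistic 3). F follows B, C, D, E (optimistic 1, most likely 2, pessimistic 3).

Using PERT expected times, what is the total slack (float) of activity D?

te_A = (5 + 4·8 + 11)/6 = 48/6 = 8
te_B = (12 + 4·13 + 20)/6 = 84/6 = 14
te_C = (4 + 4·5 + 12)/6 = 36/6 = 6
te_D = (2 + 4·7 + 12)/6 = 42/6 = 7
te_E = (1 + 4·2 + 3)/6 = 12/6 = 2
te_F = (1 + 4·2 + 3)/6 = 12/6 = 2

Forward pass:
ES_A = 0; EF_A = 8
ES_B = 8; EF_B = 8+14 = 22
ES_C = 8; EF_C = 8+6 = 14
ES_D = max(EF_A=8, EF_C=14) = 14; EF_D = 14+7 = 21
ES_E = 14; EF_E = 14+2 = 16
ES_F = max(EF_B=22, EF_C=14, EF_D=21, EF_E=16) = 22; EF_F = 22+2 = 24
Expected project duration μ = 24 days. Critical path: A → B → F.

Backward pass:
LF_F = 24; LS_F = 24−2 = 22
LF_E = LS_F = 22; LS_E = 22−2 = 20
LF_D = LS_F = 22; LS_D = 22−7 = 15
LF_C = min(LS_D=15, LS_E=20, LS_F=22) = 15; LS_C = 15−6 = 9
LF_B = LS_F = 22; LS_B = 22−14 = 8
LF_A = min(LS_B=8, LS_C=9, LS_D=15) = 8; LS_A = 8−8 = 0
Slack_D = LS_D − ES_D = 15 − 14 = 1

1 days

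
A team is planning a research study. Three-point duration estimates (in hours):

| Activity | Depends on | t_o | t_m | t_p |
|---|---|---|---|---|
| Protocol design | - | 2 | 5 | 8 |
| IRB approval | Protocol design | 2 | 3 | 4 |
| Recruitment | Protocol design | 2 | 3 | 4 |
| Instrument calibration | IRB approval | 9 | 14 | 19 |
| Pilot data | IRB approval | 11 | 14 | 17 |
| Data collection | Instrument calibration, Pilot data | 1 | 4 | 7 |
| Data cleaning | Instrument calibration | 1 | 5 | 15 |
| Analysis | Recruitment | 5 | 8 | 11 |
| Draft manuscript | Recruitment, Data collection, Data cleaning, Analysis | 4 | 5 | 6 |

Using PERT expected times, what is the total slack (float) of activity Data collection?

2 hours

te_Protocol design = (2 + 4·5 + 8)/6 = 30/6 = 5
te_IRB approval = (2 + 4·3 + 4)/6 = 18/6 = 3
te_Recruitment = (2 + 4·3 + 4)/6 = 18/6 = 3
te_Instrument calibration = (9 + 4·14 + 19)/6 = 84/6 = 14
te_Pilot data = (11 + 4·14 + 17)/6 = 84/6 = 14
te_Data collection = (1 + 4·4 + 7)/6 = 24/6 = 4
te_Data cleaning = (1 + 4·5 + 15)/6 = 36/6 = 6
te_Analysis = (5 + 4·8 + 11)/6 = 48/6 = 8
te_Draft manuscript = (4 + 4·5 + 6)/6 = 30/6 = 5

Forward pass:
ES_Protocol design = 0; EF_Protocol design = 5
ES_IRB approval = 5; EF_IRB approval = 5+3 = 8
ES_Recruitment = 5; EF_Recruitment = 5+3 = 8
ES_Instrument calibration = 8; EF_Instrument calibration = 8+14 = 22
ES_Pilot data = 8; EF_Pilot data = 8+14 = 22
ES_Data collection = max(EF_Instrument calibration=22, EF_Pilot data=22) = 22; EF_Data collection = 22+4 = 26
ES_Data cleaning = 22; EF_Data cleaning = 22+6 = 28
ES_Analysis = 8; EF_Analysis = 8+8 = 16
ES_Draft manuscript = max(EF_Recruitment=8, EF_Data collection=26, EF_Data cleaning=28, EF_Analysis=16) = 28; EF_Draft manuscript = 28+5 = 33
Expected project duration μ = 33 hours. Critical path: Protocol design → IRB approval → Instrument calibration → Data cleaning → Draft manuscript.

Backward pass:
LF_Draft manuscript = 33; LS_Draft manuscript = 33−5 = 28
LF_Analysis = LS_Draft manuscript = 28; LS_Analysis = 28−8 = 20
LF_Data cleaning = LS_Draft manuscript = 28; LS_Data cleaning = 28−6 = 22
LF_Data collection = LS_Draft manuscript = 28; LS_Data collection = 28−4 = 24
LF_Pilot data = LS_Data collection = 24; LS_Pilot data = 24−14 = 10
LF_Instrument calibration = min(LS_Data collection=24, LS_Data cleaning=22) = 22; LS_Instrument calibration = 22−14 = 8
LF_Recruitment = min(LS_Analysis=20, LS_Draft manuscript=28) = 20; LS_Recruitment = 20−3 = 17
LF_IRB approval = min(LS_Instrument calibration=8, LS_Pilot data=10) = 8; LS_IRB approval = 8−3 = 5
LF_Protocol design = min(LS_IRB approval=5, LS_Recruitment=17) = 5; LS_Protocol design = 5−5 = 0
Slack_Data collection = LS_Data collection − ES_Data collection = 24 − 22 = 2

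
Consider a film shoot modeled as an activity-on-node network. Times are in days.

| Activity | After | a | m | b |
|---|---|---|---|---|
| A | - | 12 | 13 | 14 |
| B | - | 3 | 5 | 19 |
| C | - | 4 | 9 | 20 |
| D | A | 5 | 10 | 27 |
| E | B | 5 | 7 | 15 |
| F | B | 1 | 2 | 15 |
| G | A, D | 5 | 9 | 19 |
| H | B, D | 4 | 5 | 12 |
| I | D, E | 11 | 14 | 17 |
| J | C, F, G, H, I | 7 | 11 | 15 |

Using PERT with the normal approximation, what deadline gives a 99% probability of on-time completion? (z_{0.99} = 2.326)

59.4 days

te_A = (12 + 4·13 + 14)/6 = 78/6 = 13; σ²_A = ((14−12)/6)² = 0.111
te_B = (3 + 4·5 + 19)/6 = 42/6 = 7; σ²_B = ((19−3)/6)² = 7.111
te_C = (4 + 4·9 + 20)/6 = 60/6 = 10; σ²_C = ((20−4)/6)² = 7.111
te_D = (5 + 4·10 + 27)/6 = 72/6 = 12; σ²_D = ((27−5)/6)² = 13.444
te_E = (5 + 4·7 + 15)/6 = 48/6 = 8; σ²_E = ((15−5)/6)² = 2.778
te_F = (1 + 4·2 + 15)/6 = 24/6 = 4; σ²_F = ((15−1)/6)² = 5.444
te_G = (5 + 4·9 + 19)/6 = 60/6 = 10; σ²_G = ((19−5)/6)² = 5.444
te_H = (4 + 4·5 + 12)/6 = 36/6 = 6; σ²_H = ((12−4)/6)² = 1.778
te_I = (11 + 4·14 + 17)/6 = 84/6 = 14; σ²_I = ((17−11)/6)² = 1.000
te_J = (7 + 4·11 + 15)/6 = 66/6 = 11; σ²_J = ((15−7)/6)² = 1.778

Forward pass:
ES_A = 0; EF_A = 13
ES_B = 0; EF_B = 7
ES_C = 0; EF_C = 10
ES_D = 13; EF_D = 13+12 = 25
ES_E = 7; EF_E = 7+8 = 15
ES_F = 7; EF_F = 7+4 = 11
ES_G = max(EF_A=13, EF_D=25) = 25; EF_G = 25+10 = 35
ES_H = max(EF_B=7, EF_D=25) = 25; EF_H = 25+6 = 31
ES_I = max(EF_D=25, EF_E=15) = 25; EF_I = 25+14 = 39
ES_J = max(EF_C=10, EF_F=11, EF_G=35, EF_H=31, EF_I=39) = 39; EF_J = 39+11 = 50
Expected project duration μ = 50 days. Critical path: A → D → I → J.

Variance along critical path = 0.111 + 13.444 + 1.000 + 1.778 = 16.333; σ = 4.041 days.
D = μ + z·σ = 50 + 2.326·4.041 = 59.4 days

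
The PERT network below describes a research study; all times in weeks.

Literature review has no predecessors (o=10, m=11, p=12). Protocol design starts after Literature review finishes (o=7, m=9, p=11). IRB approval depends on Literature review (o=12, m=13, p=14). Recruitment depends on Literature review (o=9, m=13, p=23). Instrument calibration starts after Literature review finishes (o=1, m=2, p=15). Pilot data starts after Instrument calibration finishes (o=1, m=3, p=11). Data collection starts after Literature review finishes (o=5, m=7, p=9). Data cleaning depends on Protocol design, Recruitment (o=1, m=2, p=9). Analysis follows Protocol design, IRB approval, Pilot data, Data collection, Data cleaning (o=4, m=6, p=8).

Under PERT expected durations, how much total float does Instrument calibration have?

9 weeks

te_Literature review = (10 + 4·11 + 12)/6 = 66/6 = 11
te_Protocol design = (7 + 4·9 + 11)/6 = 54/6 = 9
te_IRB approval = (12 + 4·13 + 14)/6 = 78/6 = 13
te_Recruitment = (9 + 4·13 + 23)/6 = 84/6 = 14
te_Instrument calibration = (1 + 4·2 + 15)/6 = 24/6 = 4
te_Pilot data = (1 + 4·3 + 11)/6 = 24/6 = 4
te_Data collection = (5 + 4·7 + 9)/6 = 42/6 = 7
te_Data cleaning = (1 + 4·2 + 9)/6 = 18/6 = 3
te_Analysis = (4 + 4·6 + 8)/6 = 36/6 = 6

Forward pass:
ES_Literature review = 0; EF_Literature review = 11
ES_Protocol design = 11; EF_Protocol design = 11+9 = 20
ES_IRB approval = 11; EF_IRB approval = 11+13 = 24
ES_Recruitment = 11; EF_Recruitment = 11+14 = 25
ES_Instrument calibration = 11; EF_Instrument calibration = 11+4 = 15
ES_Pilot data = 15; EF_Pilot data = 15+4 = 19
ES_Data collection = 11; EF_Data collection = 11+7 = 18
ES_Data cleaning = max(EF_Protocol design=20, EF_Recruitment=25) = 25; EF_Data cleaning = 25+3 = 28
ES_Analysis = max(EF_Protocol design=20, EF_IRB approval=24, EF_Pilot data=19, EF_Data collection=18, EF_Data cleaning=28) = 28; EF_Analysis = 28+6 = 34
Expected project duration μ = 34 weeks. Critical path: Literature review → Recruitment → Data cleaning → Analysis.

Backward pass:
LF_Analysis = 34; LS_Analysis = 34−6 = 28
LF_Data cleaning = LS_Analysis = 28; LS_Data cleaning = 28−3 = 25
LF_Data collection = LS_Analysis = 28; LS_Data collection = 28−7 = 21
LF_Pilot data = LS_Analysis = 28; LS_Pilot data = 28−4 = 24
LF_Instrument calibration = LS_Pilot data = 24; LS_Instrument calibration = 24−4 = 20
LF_Recruitment = LS_Data cleaning = 25; LS_Recruitment = 25−14 = 11
LF_IRB approval = LS_Analysis = 28; LS_IRB approval = 28−13 = 15
LF_Protocol design = min(LS_Data cleaning=25, LS_Analysis=28) = 25; LS_Protocol design = 25−9 = 16
LF_Literature review = min(LS_Protocol design=16, LS_IRB approval=15, LS_Recruitment=11, LS_Instrument calibration=20, LS_Data collection=21) = 11; LS_Literature review = 11−11 = 0
Slack_Instrument calibration = LS_Instrument calibration − ES_Instrument calibration = 20 − 11 = 9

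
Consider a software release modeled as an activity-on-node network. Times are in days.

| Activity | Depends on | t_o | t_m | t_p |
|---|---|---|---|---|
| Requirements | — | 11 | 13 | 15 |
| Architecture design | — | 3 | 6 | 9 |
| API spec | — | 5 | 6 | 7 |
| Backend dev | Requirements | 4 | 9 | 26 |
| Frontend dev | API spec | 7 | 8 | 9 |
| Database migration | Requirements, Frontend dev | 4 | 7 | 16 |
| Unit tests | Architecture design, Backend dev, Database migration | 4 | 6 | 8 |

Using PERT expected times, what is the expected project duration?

30 days

te_Requirements = (11 + 4·13 + 15)/6 = 78/6 = 13
te_Architecture design = (3 + 4·6 + 9)/6 = 36/6 = 6
te_API spec = (5 + 4·6 + 7)/6 = 36/6 = 6
te_Backend dev = (4 + 4·9 + 26)/6 = 66/6 = 11
te_Frontend dev = (7 + 4·8 + 9)/6 = 48/6 = 8
te_Database migration = (4 + 4·7 + 16)/6 = 48/6 = 8
te_Unit tests = (4 + 4·6 + 8)/6 = 36/6 = 6

Forward pass:
ES_Requirements = 0; EF_Requirements = 13
ES_Architecture design = 0; EF_Architecture design = 6
ES_API spec = 0; EF_API spec = 6
ES_Backend dev = 13; EF_Backend dev = 13+11 = 24
ES_Frontend dev = 6; EF_Frontend dev = 6+8 = 14
ES_Database migration = max(EF_Requirements=13, EF_Frontend dev=14) = 14; EF_Database migration = 14+8 = 22
ES_Unit tests = max(EF_Architecture design=6, EF_Backend dev=24, EF_Database migration=22) = 24; EF_Unit tests = 24+6 = 30
Expected project duration μ = 30 days. Critical path: Requirements → Backend dev → Unit tests.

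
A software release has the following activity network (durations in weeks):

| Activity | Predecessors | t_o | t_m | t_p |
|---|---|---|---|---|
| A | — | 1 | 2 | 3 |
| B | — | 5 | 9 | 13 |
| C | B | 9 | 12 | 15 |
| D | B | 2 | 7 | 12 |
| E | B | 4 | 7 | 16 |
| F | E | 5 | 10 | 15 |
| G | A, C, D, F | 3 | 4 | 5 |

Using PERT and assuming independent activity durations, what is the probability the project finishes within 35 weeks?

te_A = (1 + 4·2 + 3)/6 = 12/6 = 2; σ²_A = ((3−1)/6)² = 0.111
te_B = (5 + 4·9 + 13)/6 = 54/6 = 9; σ²_B = ((13−5)/6)² = 1.778
te_C = (9 + 4·12 + 15)/6 = 72/6 = 12; σ²_C = ((15−9)/6)² = 1.000
te_D = (2 + 4·7 + 12)/6 = 42/6 = 7; σ²_D = ((12−2)/6)² = 2.778
te_E = (4 + 4·7 + 16)/6 = 48/6 = 8; σ²_E = ((16−4)/6)² = 4.000
te_F = (5 + 4·10 + 15)/6 = 60/6 = 10; σ²_F = ((15−5)/6)² = 2.778
te_G = (3 + 4·4 + 5)/6 = 24/6 = 4; σ²_G = ((5−3)/6)² = 0.111

Forward pass:
ES_A = 0; EF_A = 2
ES_B = 0; EF_B = 9
ES_C = 9; EF_C = 9+12 = 21
ES_D = 9; EF_D = 9+7 = 16
ES_E = 9; EF_E = 9+8 = 17
ES_F = 17; EF_F = 17+10 = 27
ES_G = max(EF_A=2, EF_C=21, EF_D=16, EF_F=27) = 27; EF_G = 27+4 = 31
Expected project duration μ = 31 weeks. Critical path: B → E → F → G.

Variance along critical path = 1.778 + 4.000 + 2.778 + 0.111 = 8.667; σ = √8.667 = 2.944 weeks.
Z = (35 − 31) / 2.944 = 1.359
P(T ≤ 35) = Φ(1.359) ≈ 0.913

0.913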